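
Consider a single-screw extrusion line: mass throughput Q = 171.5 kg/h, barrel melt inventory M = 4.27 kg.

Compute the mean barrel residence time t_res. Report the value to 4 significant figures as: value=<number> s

value=89.63 s

Q_s = Q / 3600 = 171.5 / 3600 = 0.0476389 kg/s
Mean residence time: t_res = M/Q_s = 4.27 kg / 0.0476389 kg/s = 89.6327 s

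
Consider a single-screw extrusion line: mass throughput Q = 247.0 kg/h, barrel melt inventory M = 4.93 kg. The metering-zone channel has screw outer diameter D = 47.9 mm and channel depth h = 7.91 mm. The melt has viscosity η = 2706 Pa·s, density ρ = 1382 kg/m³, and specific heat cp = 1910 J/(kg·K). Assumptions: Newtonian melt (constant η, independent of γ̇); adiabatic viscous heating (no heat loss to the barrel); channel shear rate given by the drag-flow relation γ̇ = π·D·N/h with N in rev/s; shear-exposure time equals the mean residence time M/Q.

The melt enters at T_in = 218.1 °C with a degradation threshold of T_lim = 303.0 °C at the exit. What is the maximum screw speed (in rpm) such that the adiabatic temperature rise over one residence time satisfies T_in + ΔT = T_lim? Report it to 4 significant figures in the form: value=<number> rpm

Q_s = Q / 3600 = 247.0 / 3600 = 0.0686111 kg/s
Mean residence time: t_res = M/Q_s = 4.93 kg / 0.0686111 kg/s = 71.8543 s
D = 47.9 mm = 0.0479 m;  h = 7.91 mm = 0.00791 m
ΔT_a = T_lim − T_in = 303.0 °C − 218.1 °C = 84.9 K
Invert ΔT = ηγ̇²t_res/(ρcp) for γ̇: γ̇_max² = ΔT_a ρ cp / (η t_res) = 84.9·1382·1910 / (2706·71.8543) = 1152.57 s⁻²
Take the square root: γ̇_max = √(1152.57) = 33.9496 s⁻¹
N_max = γ̇_max·h / (π·D) = 33.9496 · 0.00791 / (π · 0.0479) = 1.78454 rev/s = 107.072 rpm

value=107.1 rpm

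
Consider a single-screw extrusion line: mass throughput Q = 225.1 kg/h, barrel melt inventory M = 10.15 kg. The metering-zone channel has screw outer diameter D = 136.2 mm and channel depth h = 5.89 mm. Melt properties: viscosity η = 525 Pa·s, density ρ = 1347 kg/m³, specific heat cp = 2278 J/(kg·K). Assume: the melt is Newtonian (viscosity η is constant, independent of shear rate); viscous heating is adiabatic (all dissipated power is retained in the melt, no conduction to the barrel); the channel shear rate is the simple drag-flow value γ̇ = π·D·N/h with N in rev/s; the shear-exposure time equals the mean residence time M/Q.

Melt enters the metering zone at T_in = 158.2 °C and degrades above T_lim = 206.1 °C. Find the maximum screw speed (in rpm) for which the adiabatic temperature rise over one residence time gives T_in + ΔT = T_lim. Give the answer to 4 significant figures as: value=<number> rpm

Q_s = Q / 3600 = 225.1 / 3600 = 0.0625278 kg/s
t_res = M / Q_s = 10.15 / 0.0625278 = 162.328 s
D = 136.2 mm = 0.1362 m;  h = 5.89 mm = 0.00589 m
Allowable rise: ΔT_a = T_lim − T_in = 206.1 − 158.2 = 47.9 K
γ̇_max² = ΔT_a·ρ·cp / (η·t_res) = [47.9 × 1347 × 2278] / [525 × 162.328] = 1724.66 s⁻²
Take the square root: γ̇_max = √(1724.66) = 41.5291 s⁻¹
N_max = γ̇_max·h / (π·D) = 41.5291 · 0.00589 / (π · 0.1362) = 0.571664 rev/s = 34.2998 rpm

value=34.30 rpm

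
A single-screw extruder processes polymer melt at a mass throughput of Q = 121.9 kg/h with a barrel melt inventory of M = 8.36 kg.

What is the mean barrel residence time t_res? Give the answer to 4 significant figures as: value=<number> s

value=246.9 s

Convert throughput: Q = 121.9 kg/h = 121.9/3600 = 0.0338611 kg/s
t_res = M / Q_s = 8.36 ÷ 0.0338611 = 246.891 s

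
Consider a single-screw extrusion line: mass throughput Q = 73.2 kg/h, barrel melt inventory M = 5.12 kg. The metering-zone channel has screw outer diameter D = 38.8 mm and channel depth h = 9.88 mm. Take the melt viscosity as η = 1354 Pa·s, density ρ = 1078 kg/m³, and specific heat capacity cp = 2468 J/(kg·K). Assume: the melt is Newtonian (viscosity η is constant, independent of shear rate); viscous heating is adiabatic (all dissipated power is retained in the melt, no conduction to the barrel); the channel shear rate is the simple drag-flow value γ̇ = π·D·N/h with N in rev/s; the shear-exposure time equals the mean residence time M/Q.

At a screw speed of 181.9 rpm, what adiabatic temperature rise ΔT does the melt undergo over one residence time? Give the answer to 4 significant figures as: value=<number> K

Q_s = Q / 3600 = 73.2 / 3600 = 0.0203333 kg/s
t_res = M / Q_s = 5.12 / 0.0203333 = 251.803 s
Convert to SI: D = 0.0388 m, h = 0.00988 m, N = 181.9/60 = 3.03167 rev/s
γ̇ = π D N / h = (π)(0.0388)(3.03167) / 0.00988 = 37.403 s⁻¹
ΔT = η·γ̇²·t_res / (ρ·cp) = 1354 · (37.403)² · 251.803 / (1078 · 2468) = 179.279 K

value=179.3 K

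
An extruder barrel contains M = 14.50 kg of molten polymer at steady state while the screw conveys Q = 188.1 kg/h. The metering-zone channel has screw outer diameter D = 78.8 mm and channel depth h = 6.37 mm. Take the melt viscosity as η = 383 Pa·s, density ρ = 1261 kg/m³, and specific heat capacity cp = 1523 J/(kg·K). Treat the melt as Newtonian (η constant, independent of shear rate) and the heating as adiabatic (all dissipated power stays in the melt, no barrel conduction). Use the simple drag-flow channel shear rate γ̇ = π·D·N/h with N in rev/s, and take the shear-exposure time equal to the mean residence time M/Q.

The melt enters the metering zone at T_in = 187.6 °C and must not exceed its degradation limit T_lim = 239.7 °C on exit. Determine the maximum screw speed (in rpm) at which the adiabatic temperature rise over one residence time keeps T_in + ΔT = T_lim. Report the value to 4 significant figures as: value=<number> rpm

value=47.37 rpm

Q_s = Q / 3600 = 188.1 / 3600 = 0.05225 kg/s
t_res = M / Q_s = 14.50 / 0.05225 = 277.512 s
Geometry in SI: D = 78.8 mm → 0.0788 m, h = 6.37 mm → 0.00637 m
Allowable rise: ΔT_a = T_lim − T_in = 239.7 − 187.6 = 52.1 K
γ̇_max² = ΔT_a·ρ·cp / (η·t_res) = [52.1 × 1261 × 1523] / [383 × 277.512] = 941.396 s⁻²
γ̇_max = sqrt(941.396) = 30.6822 s⁻¹
N_max = γ̇_max·h / (π·D) = 30.6822 · 0.00637 / (π · 0.0788) = 0.789495 rev/s = 47.3697 rpm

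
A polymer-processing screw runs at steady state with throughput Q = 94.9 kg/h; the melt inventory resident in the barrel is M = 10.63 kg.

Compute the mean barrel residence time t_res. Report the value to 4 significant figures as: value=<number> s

Throughput in SI: Q_s = 94.9 kg/h ÷ 3600 s/h = 0.0263611 kg/s
t_res = M / Q_s = 10.63 / 0.0263611 = 403.246 s

value=403.2 s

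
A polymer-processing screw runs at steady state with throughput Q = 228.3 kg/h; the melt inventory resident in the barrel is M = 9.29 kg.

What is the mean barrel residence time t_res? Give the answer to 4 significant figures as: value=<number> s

Q_s = Q / 3600 = 228.3 / 3600 = 0.0634167 kg/s
t_res = M / Q_s = 9.29 ÷ 0.0634167 = 146.491 s

value=146.5 s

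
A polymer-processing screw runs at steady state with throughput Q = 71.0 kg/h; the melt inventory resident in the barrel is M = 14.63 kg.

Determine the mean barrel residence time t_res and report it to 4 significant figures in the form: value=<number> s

value=741.8 s

Throughput in SI: Q_s = 71.0 kg/h ÷ 3600 s/h = 0.0197222 kg/s
Mean residence time: t_res = M/Q_s = 14.63 kg / 0.0197222 kg/s = 741.803 s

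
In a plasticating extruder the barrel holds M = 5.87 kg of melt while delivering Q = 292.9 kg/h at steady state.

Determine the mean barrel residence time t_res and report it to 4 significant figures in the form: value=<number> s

Q_s = Q / 3600 = 292.9 / 3600 = 0.0813611 kg/s
Mean residence time: t_res = M/Q_s = 5.87 kg / 0.0813611 kg/s = 72.1475 s

value=72.15 s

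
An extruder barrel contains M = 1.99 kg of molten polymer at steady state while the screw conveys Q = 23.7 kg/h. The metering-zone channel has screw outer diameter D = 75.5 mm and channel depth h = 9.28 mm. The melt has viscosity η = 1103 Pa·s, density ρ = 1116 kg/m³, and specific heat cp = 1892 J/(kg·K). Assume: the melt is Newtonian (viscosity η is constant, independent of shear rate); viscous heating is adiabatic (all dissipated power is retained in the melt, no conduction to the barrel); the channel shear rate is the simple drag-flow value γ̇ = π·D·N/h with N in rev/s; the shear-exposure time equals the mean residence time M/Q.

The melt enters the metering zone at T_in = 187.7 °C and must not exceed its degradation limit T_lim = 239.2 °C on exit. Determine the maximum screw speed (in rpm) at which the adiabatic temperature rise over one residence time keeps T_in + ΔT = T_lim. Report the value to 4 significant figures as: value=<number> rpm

Convert throughput: Q = 23.7 kg/h = 23.7/3600 = 0.00658333 kg/s
Mean residence time: t_res = M/Q_s = 1.99 kg / 0.00658333 kg/s = 302.278 s
Convert to metres: D = 0.0755 m, h = 0.00928 m
Allowable rise: ΔT_a = T_lim − T_in = 239.2 − 187.7 = 51.5 K
Invert ΔT = ηγ̇²t_res/(ρcp) for γ̇: γ̇_max² = ΔT_a ρ cp / (η t_res) = 51.5·1116·1892 / (1103·302.278) = 326.144 s⁻²
γ̇_max = √326.144 = 18.0595 s⁻¹
N_max = γ̇_max h / (πD) = 18.0595·0.00928/(π·0.0755) = 0.706571 rev/s → ×60 = 42.3943 rpm

value=42.39 rpm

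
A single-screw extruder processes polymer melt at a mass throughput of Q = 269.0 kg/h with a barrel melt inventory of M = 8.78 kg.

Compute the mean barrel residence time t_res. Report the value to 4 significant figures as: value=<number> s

Convert throughput: Q = 269.0 kg/h = 269.0/3600 = 0.0747222 kg/s
t_res = M / Q_s = 8.78 / 0.0747222 = 117.502 s

value=117.5 s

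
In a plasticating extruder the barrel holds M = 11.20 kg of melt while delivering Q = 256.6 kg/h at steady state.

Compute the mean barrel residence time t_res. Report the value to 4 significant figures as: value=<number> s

value=157.1 s

Convert throughput: Q = 256.6 kg/h = 256.6/3600 = 0.0712778 kg/s
t_res = M / Q_s = 11.20 ÷ 0.0712778 = 157.132 s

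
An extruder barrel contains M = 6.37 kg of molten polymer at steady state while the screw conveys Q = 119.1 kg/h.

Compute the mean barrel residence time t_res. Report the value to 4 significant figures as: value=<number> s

value=192.5 s

Convert throughput: Q = 119.1 kg/h = 119.1/3600 = 0.0330833 kg/s
t_res = M / Q_s = 6.37 ÷ 0.0330833 = 192.544 s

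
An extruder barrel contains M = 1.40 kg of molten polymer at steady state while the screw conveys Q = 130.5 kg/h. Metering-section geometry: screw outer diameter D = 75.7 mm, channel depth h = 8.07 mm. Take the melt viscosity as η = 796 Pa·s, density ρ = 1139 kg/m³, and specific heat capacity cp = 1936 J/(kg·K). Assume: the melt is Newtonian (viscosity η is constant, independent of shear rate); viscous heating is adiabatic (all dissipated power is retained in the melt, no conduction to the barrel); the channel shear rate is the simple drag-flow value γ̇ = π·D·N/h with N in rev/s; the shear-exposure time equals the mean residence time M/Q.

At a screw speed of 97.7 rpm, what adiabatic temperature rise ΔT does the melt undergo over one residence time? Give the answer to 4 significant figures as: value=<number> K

value=32.10 K

Convert throughput: Q = 130.5 kg/h = 130.5/3600 = 0.03625 kg/s
t_res = M / Q_s = 1.40 / 0.03625 = 38.6207 s
Geometry in metres: D = 75.7 mm → 0.0757 m, h = 8.07 mm → 0.00807 m; screw speed N = 97.7 rpm = 1.62833 rev/s
γ̇ = π·D·N / h = π · 0.0757 · 1.62833 / 0.00807 = 47.9861 s⁻¹
Adiabatic rise: ΔT = η γ̇² t_res / (ρ cp) = 796·(47.9861)²·38.6207 / (1139·1936) = 32.1022 K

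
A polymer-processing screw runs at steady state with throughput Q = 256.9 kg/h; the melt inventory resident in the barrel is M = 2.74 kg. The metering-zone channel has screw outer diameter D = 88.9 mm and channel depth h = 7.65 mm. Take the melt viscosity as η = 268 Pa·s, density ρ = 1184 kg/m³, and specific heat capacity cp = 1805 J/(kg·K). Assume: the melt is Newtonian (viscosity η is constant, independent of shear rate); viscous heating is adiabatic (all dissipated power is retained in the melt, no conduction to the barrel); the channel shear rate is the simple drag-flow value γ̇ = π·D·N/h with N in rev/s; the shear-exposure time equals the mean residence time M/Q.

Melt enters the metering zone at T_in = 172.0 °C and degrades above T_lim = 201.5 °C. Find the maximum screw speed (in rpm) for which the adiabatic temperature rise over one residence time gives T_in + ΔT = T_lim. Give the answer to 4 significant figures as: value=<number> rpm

Q_s = Q / 3600 = 256.9 / 3600 = 0.0713611 kg/s
Mean residence time: t_res = M/Q_s = 2.74 kg / 0.0713611 kg/s = 38.3963 s
Geometry in SI: D = 88.9 mm → 0.0889 m, h = 7.65 mm → 0.00765 m
Allowable rise: ΔT_a = T_lim − T_in = 201.5 − 172.0 = 29.5 K
γ̇_max² = ΔT_a·ρ·cp / (η·t_res) = [29.5 × 1184 × 1805] / [268 × 38.3963] = 6126.71 s⁻²
Take the square root: γ̇_max = √(6126.71) = 78.2733 s⁻¹
Solve γ̇ = πDN/h for N: N_max = γ̇_max·h/(π·D) = 78.2733 × 0.00765 / (π × 0.0889) = 2.14399 rev/s = 128.64 rpm

value=128.6 rpm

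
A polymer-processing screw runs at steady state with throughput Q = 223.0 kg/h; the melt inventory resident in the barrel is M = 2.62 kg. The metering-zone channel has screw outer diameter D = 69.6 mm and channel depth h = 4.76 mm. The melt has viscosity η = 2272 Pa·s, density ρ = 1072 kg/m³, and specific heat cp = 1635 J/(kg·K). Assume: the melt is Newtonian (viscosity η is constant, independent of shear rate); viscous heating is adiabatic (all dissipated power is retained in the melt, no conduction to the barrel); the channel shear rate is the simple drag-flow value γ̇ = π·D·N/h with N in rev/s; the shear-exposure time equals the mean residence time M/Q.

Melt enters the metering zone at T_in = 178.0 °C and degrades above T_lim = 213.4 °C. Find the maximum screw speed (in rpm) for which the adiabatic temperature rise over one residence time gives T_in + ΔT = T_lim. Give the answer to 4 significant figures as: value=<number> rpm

value=33.19 rpm

Convert throughput: Q = 223.0 kg/h = 223.0/3600 = 0.0619444 kg/s
t_res = M / Q_s = 2.62 / 0.0619444 = 42.296 s
Convert to metres: D = 0.0696 m, h = 0.00476 m
Allowable rise: ΔT_a = T_lim − T_in = 213.4 − 178.0 = 35.4 K
γ̇_max² = ΔT_a·ρ·cp/(η·t_res) = 35.4·1072·1635/(2272·42.296) = 645.667 s⁻²
Take the square root: γ̇_max = √(645.667) = 25.41 s⁻¹
N_max = γ̇_max h / (πD) = 25.41·0.00476/(π·0.0696) = 0.553162 rev/s → ×60 = 33.1897 rpm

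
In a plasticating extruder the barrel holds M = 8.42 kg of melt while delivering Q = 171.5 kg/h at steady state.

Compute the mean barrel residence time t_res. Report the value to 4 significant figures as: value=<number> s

value=176.7 s

Throughput in SI: Q_s = 171.5 kg/h ÷ 3600 s/h = 0.0476389 kg/s
t_res = M / Q_s = 8.42 ÷ 0.0476389 = 176.746 s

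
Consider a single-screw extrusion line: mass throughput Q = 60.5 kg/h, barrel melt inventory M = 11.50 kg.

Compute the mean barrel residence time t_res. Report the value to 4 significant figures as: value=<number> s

Throughput in SI: Q_s = 60.5 kg/h ÷ 3600 s/h = 0.0168056 kg/s
Mean residence time: t_res = M/Q_s = 11.50 kg / 0.0168056 kg/s = 684.298 s

value=684.3 s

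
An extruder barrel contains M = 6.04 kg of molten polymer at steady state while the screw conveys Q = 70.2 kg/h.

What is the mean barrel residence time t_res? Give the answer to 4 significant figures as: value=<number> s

value=309.7 s

Q_s = Q / 3600 = 70.2 / 3600 = 0.0195 kg/s
t_res = M / Q_s = 6.04 ÷ 0.0195 = 309.744 s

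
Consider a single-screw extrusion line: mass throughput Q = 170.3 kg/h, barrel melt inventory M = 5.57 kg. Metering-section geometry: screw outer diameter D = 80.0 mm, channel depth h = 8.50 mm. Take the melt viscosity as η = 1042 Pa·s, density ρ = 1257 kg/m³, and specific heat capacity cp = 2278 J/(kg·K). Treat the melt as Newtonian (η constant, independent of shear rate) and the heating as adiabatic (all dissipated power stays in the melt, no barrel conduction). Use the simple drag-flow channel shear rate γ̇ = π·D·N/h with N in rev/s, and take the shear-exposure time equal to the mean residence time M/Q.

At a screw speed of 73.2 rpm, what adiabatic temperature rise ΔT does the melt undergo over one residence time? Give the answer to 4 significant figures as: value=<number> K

Q_s = Q / 3600 = 170.3 / 3600 = 0.0473056 kg/s
t_res = M / Q_s = 5.57 / 0.0473056 = 117.745 s
Convert to SI: D = 0.08 m, h = 0.0085 m, N = 73.2/60 = 1.22 rev/s
Shear rate: γ̇ = πDN/h = π·0.08·1.22/0.0085 = 36.0729 s⁻¹
ΔT = η·γ̇²·t_res/(ρ·cp) = [1042 × 36.0729² × 117.745] / [1257 × 2278] = 55.7549 K

value=55.75 K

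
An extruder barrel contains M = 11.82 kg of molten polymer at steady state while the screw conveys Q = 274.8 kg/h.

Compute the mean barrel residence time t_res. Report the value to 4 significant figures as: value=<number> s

value=154.8 s

Throughput in SI: Q_s = 274.8 kg/h ÷ 3600 s/h = 0.0763333 kg/s
t_res = M / Q_s = 11.82 / 0.0763333 = 154.847 s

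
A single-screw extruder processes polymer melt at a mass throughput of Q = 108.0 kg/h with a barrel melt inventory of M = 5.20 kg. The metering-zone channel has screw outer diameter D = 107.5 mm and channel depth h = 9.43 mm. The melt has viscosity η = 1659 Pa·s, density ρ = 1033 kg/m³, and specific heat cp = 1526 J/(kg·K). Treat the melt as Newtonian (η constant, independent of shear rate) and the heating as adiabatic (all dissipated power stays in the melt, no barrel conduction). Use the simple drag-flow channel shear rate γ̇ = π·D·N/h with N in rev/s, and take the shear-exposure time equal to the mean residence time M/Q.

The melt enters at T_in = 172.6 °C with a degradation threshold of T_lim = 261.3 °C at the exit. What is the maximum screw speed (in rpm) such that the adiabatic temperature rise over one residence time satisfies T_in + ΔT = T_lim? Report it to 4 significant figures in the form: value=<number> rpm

Convert throughput: Q = 108.0 kg/h = 108.0/3600 = 0.03 kg/s
Mean residence time: t_res = M/Q_s = 5.20 kg / 0.03 kg/s = 173.333 s
Convert to metres: D = 0.1075 m, h = 0.00943 m
ΔT_a = T_lim − T_in = 261.3 °C − 172.6 °C = 88.7 K
γ̇_max² = ΔT_a·ρ·cp / (η·t_res) = [88.7 × 1033 × 1526] / [1659 × 173.333] = 486.239 s⁻²
Take the square root: γ̇_max = √(486.239) = 22.0508 s⁻¹
N_max = γ̇_max h / (πD) = 22.0508·0.00943/(π·0.1075) = 0.615713 rev/s → ×60 = 36.9428 rpm

value=36.94 rpm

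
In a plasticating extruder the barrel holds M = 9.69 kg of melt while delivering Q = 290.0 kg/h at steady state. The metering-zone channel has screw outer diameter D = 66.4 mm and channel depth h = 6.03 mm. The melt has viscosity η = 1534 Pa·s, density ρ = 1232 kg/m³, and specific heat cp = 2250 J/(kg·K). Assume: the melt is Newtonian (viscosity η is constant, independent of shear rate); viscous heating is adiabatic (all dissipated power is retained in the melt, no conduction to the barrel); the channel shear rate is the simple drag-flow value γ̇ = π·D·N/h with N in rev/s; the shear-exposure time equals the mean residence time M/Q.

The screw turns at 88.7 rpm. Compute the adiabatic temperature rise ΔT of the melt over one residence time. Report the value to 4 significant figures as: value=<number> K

Convert throughput: Q = 290.0 kg/h = 290.0/3600 = 0.0805556 kg/s
Mean residence time: t_res = M/Q_s = 9.69 kg / 0.0805556 kg/s = 120.29 s
D = 66.4 mm = 0.0664 m;  h = 6.03 mm = 0.00603 m;  N = 88.7 rpm / 60 = 1.47833 rev/s
γ̇ = π D N / h = (π)(0.0664)(1.47833) / 0.00603 = 51.1414 s⁻¹
ΔT = η·γ̇²·t_res / (ρ·cp) = 1534 · (51.1414)² · 120.29 / (1232 · 2250) = 174.103 K

value=174.1 K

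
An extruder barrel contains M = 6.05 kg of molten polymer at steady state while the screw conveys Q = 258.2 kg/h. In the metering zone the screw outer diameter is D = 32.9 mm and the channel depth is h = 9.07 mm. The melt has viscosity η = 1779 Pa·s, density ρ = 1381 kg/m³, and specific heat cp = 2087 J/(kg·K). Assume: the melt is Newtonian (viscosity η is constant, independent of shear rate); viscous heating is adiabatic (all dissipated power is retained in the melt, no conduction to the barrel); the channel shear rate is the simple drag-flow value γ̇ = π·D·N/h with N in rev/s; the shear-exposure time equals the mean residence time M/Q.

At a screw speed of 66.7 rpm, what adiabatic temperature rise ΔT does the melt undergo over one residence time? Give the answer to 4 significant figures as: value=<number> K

Throughput in SI: Q_s = 258.2 kg/h ÷ 3600 s/h = 0.0717222 kg/s
t_res = M / Q_s = 6.05 ÷ 0.0717222 = 84.3532 s
Convert to SI: D = 0.0329 m, h = 0.00907 m, N = 66.7/60 = 1.11167 rev/s
γ̇ = π D N / h = (π)(0.0329)(1.11167) / 0.00907 = 12.6681 s⁻¹
ΔT = η·γ̇²·t_res / (ρ·cp) = 1779 · (12.6681)² · 84.3532 / (1381 · 2087) = 8.35579 K

value=8.356 K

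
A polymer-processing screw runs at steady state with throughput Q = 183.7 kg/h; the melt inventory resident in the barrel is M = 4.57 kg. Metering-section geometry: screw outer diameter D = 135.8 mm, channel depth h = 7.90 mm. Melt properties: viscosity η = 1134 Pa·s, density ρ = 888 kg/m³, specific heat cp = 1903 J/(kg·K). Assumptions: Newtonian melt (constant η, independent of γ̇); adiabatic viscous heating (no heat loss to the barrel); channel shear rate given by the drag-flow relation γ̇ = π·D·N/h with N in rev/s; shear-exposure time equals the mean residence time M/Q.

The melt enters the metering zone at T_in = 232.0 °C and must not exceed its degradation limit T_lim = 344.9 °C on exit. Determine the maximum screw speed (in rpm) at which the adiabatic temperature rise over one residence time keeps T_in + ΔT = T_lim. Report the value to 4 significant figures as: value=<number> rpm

Convert throughput: Q = 183.7 kg/h = 183.7/3600 = 0.0510278 kg/s
Mean residence time: t_res = M/Q_s = 4.57 kg / 0.0510278 kg/s = 89.5591 s
Convert to metres: D = 0.1358 m, h = 0.0079 m
ΔT_a = T_lim − T_in = 344.9 °C − 232.0 °C = 112.9 K
Invert ΔT = ηγ̇²t_res/(ρcp) for γ̇: γ̇_max² = ΔT_a ρ cp / (η t_res) = 112.9·888·1903 / (1134·89.5591) = 1878.55 s⁻²
Take the square root: γ̇_max = √(1878.55) = 43.3423 s⁻¹
N_max = γ̇_max·h / (π·D) = 43.3423 · 0.0079 / (π · 0.1358) = 0.802581 rev/s = 48.1549 rpm

value=48.15 rpm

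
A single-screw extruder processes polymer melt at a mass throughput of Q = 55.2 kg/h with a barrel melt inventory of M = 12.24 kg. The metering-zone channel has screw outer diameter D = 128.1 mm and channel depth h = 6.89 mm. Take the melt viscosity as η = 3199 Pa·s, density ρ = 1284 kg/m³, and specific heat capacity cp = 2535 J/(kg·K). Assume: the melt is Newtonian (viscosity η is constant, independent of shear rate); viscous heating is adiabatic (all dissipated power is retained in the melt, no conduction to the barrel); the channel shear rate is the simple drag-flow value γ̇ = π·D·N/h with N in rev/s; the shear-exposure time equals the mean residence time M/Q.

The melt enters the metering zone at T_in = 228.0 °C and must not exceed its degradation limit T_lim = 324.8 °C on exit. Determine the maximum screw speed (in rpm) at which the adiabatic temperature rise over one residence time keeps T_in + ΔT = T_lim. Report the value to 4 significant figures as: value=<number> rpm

Q_s = Q / 3600 = 55.2 / 3600 = 0.0153333 kg/s
Mean residence time: t_res = M/Q_s = 12.24 kg / 0.0153333 kg/s = 798.261 s
D = 128.1 mm = 0.1281 m;  h = 6.89 mm = 0.00689 m
ΔT_a = T_lim − T_in = 324.8 − 228.0 = 96.8 K
γ̇_max² = ΔT_a·ρ·cp/(η·t_res) = 96.8·1284·2535/(3199·798.261) = 123.384 s⁻²
γ̇_max = √123.384 = 11.1078 s⁻¹
N_max = γ̇_max h / (πD) = 11.1078·0.00689/(π·0.1281) = 0.190173 rev/s → ×60 = 11.4104 rpm

value=11.41 rpm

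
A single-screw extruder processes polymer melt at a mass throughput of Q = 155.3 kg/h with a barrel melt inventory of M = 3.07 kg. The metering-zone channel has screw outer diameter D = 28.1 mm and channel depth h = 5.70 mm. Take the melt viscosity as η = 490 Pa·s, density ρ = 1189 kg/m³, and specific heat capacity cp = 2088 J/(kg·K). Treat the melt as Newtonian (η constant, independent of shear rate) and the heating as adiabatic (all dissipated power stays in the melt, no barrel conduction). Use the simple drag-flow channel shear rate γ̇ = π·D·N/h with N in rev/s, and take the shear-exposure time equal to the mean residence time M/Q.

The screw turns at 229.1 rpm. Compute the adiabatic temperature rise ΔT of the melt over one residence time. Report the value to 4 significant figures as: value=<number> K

Convert throughput: Q = 155.3 kg/h = 155.3/3600 = 0.0431389 kg/s
Mean residence time: t_res = M/Q_s = 3.07 kg / 0.0431389 kg/s = 71.1655 s
D = 28.1 mm = 0.0281 m;  h = 5.70 mm = 0.0057 m;  N = 229.1 rpm / 60 = 3.81833 rev/s
γ̇ = π·D·N / h = π · 0.0281 · 3.81833 / 0.0057 = 59.1364 s⁻¹
ΔT = η·γ̇²·t_res / (ρ·cp) = 490 · (59.1364)² · 71.1655 / (1189 · 2088) = 49.1206 K

value=49.12 K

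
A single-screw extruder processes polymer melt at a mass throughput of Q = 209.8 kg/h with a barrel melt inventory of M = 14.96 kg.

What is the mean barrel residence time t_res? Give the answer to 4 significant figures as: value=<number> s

Q_s = Q / 3600 = 209.8 / 3600 = 0.0582778 kg/s
Mean residence time: t_res = M/Q_s = 14.96 kg / 0.0582778 kg/s = 256.702 s

value=256.7 s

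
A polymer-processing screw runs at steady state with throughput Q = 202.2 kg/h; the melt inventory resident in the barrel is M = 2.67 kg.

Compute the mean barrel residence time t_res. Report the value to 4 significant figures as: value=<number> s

Throughput in SI: Q_s = 202.2 kg/h ÷ 3600 s/h = 0.0561667 kg/s
Mean residence time: t_res = M/Q_s = 2.67 kg / 0.0561667 kg/s = 47.5371 s

value=47.54 s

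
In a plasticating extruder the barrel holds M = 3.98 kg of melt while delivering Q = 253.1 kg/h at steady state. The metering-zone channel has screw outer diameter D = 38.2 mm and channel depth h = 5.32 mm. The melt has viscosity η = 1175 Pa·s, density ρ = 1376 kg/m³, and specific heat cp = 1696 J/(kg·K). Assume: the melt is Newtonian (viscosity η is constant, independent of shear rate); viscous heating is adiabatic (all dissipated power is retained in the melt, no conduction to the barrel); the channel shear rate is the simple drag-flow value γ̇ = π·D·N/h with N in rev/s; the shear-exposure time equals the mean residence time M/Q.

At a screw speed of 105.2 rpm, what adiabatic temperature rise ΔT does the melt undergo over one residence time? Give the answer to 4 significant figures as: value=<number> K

Q_s = Q / 3600 = 253.1 / 3600 = 0.0703056 kg/s
Mean residence time: t_res = M/Q_s = 3.98 kg / 0.0703056 kg/s = 56.61 s
Geometry in metres: D = 38.2 mm → 0.0382 m, h = 5.32 mm → 0.00532 m; screw speed N = 105.2 rpm = 1.75333 rev/s
γ̇ = π D N / h = (π)(0.0382)(1.75333) / 0.00532 = 39.5518 s⁻¹
Adiabatic rise: ΔT = η γ̇² t_res / (ρ cp) = 1175·(39.5518)²·56.61 / (1376·1696) = 44.5881 K

value=44.59 K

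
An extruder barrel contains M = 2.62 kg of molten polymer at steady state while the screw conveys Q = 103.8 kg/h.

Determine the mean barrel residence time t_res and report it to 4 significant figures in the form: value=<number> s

value=90.87 s

Throughput in SI: Q_s = 103.8 kg/h ÷ 3600 s/h = 0.0288333 kg/s
Mean residence time: t_res = M/Q_s = 2.62 kg / 0.0288333 kg/s = 90.8671 s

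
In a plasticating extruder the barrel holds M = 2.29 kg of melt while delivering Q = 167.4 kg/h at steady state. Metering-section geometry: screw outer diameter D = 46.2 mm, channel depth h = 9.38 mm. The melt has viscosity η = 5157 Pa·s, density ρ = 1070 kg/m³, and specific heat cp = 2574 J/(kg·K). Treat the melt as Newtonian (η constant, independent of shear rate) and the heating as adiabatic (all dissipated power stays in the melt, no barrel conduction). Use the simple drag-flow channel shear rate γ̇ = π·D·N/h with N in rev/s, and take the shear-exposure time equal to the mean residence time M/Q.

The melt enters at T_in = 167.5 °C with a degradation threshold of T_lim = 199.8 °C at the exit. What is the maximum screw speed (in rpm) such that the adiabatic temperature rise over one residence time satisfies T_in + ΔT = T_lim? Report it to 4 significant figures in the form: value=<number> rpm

Throughput in SI: Q_s = 167.4 kg/h ÷ 3600 s/h = 0.0465 kg/s
t_res = M / Q_s = 2.29 / 0.0465 = 49.2473 s
Geometry in SI: D = 46.2 mm → 0.0462 m, h = 9.38 mm → 0.00938 m
ΔT_a = T_lim − T_in = 199.8 °C − 167.5 °C = 32.3 K
γ̇_max² = ΔT_a·ρ·cp/(η·t_res) = 32.3·1070·2574/(5157·49.2473) = 350.28 s⁻²
Take the square root: γ̇_max = √(350.28) = 18.7158 s⁻¹
N_max = γ̇_max h / (πD) = 18.7158·0.00938/(π·0.0462) = 1.20954 rev/s → ×60 = 72.5721 rpm

value=72.57 rpm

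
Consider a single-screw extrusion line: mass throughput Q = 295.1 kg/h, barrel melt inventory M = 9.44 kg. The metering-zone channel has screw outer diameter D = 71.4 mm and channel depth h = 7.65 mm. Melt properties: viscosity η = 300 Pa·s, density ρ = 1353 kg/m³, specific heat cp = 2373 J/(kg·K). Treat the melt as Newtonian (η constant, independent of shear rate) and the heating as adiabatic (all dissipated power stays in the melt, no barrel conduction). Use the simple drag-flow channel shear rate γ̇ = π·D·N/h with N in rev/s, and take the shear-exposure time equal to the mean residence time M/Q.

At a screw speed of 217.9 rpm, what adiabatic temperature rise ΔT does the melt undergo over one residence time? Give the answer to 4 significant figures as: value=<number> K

value=122.0 K

Convert throughput: Q = 295.1 kg/h = 295.1/3600 = 0.0819722 kg/s
t_res = M / Q_s = 9.44 / 0.0819722 = 115.161 s
Geometry in metres: D = 71.4 mm → 0.0714 m, h = 7.65 mm → 0.00765 m; screw speed N = 217.9 rpm = 3.63167 rev/s
γ̇ = π D N / h = (π)(0.0714)(3.63167) / 0.00765 = 106.486 s⁻¹
ΔT = η·γ̇²·t_res / (ρ·cp) = 300 · (106.486)² · 115.161 / (1353 · 2373) = 122.016 K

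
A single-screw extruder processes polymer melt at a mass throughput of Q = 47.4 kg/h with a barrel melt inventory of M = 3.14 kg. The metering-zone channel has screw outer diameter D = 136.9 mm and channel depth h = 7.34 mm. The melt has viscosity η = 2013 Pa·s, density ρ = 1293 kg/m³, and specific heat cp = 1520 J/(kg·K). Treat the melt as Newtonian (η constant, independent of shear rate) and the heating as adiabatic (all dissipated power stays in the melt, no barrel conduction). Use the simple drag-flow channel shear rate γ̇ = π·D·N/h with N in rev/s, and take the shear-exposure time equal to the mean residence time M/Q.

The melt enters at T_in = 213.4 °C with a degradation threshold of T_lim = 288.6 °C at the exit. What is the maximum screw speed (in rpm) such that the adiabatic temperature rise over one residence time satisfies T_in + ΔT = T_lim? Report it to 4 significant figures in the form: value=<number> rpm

value=17.97 rpm

Q_s = Q / 3600 = 47.4 / 3600 = 0.0131667 kg/s
t_res = M / Q_s = 3.14 / 0.0131667 = 238.481 s
Geometry in SI: D = 136.9 mm → 0.1369 m, h = 7.34 mm → 0.00734 m
ΔT_a = T_lim − T_in = 288.6 °C − 213.4 °C = 75.2 K
Invert ΔT = ηγ̇²t_res/(ρcp) for γ̇: γ̇_max² = ΔT_a ρ cp / (η t_res) = 75.2·1293·1520 / (2013·238.481) = 307.866 s⁻²
γ̇_max = √307.866 = 17.5461 s⁻¹
N_max = γ̇_max h / (πD) = 17.5461·0.00734/(π·0.1369) = 0.29945 rev/s → ×60 = 17.967 rpm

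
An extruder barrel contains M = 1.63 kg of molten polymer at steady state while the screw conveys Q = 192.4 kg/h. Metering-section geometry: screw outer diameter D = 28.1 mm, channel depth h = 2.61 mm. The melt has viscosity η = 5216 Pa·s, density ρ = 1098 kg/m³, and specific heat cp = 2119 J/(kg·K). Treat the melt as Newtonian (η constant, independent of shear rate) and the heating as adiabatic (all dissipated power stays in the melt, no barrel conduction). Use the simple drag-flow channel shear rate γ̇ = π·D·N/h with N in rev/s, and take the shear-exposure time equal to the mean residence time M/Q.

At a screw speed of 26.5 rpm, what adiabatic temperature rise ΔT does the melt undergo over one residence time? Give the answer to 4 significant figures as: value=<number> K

Q_s = Q / 3600 = 192.4 / 3600 = 0.0534444 kg/s
t_res = M / Q_s = 1.63 ÷ 0.0534444 = 30.499 s
D = 28.1 mm = 0.0281 m;  h = 2.61 mm = 0.00261 m;  N = 26.5 rpm / 60 = 0.441667 rev/s
γ̇ = π·D·N / h = π · 0.0281 · 0.441667 / 0.00261 = 14.9386 s⁻¹
ΔT = η·γ̇²·t_res/(ρ·cp) = [5216 × 14.9386² × 30.499] / [1098 × 2119] = 15.2584 K

value=15.26 K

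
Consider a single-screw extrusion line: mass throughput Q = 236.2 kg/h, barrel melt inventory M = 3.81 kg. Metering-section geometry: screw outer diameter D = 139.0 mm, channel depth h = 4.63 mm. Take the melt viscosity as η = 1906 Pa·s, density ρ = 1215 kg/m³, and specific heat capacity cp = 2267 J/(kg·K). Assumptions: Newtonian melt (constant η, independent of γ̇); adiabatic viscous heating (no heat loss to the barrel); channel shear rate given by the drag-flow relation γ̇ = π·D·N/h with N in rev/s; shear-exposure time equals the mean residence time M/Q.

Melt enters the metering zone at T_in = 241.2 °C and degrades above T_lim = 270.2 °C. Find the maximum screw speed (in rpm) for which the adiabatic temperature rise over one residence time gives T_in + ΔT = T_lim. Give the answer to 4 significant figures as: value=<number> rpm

Throughput in SI: Q_s = 236.2 kg/h ÷ 3600 s/h = 0.0656111 kg/s
t_res = M / Q_s = 3.81 / 0.0656111 = 58.0694 s
Convert to metres: D = 0.139 m, h = 0.00463 m
Allowable rise: ΔT_a = T_lim − T_in = 270.2 − 241.2 = 29 K
Invert ΔT = ηγ̇²t_res/(ρcp) for γ̇: γ̇_max² = ΔT_a ρ cp / (η t_res) = 29·1215·2267 / (1906·58.0694) = 721.698 s⁻²
γ̇_max = √721.698 = 26.8644 s⁻¹
Solve γ̇ = πDN/h for N: N_max = γ̇_max·h/(π·D) = 26.8644 × 0.00463 / (π × 0.139) = 0.284835 rev/s = 17.0901 rpm

value=17.09 rpm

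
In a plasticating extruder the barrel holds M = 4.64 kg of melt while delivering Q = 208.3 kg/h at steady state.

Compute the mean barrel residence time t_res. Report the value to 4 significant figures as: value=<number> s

Throughput in SI: Q_s = 208.3 kg/h ÷ 3600 s/h = 0.0578611 kg/s
t_res = M / Q_s = 4.64 / 0.0578611 = 80.192 s

value=80.19 s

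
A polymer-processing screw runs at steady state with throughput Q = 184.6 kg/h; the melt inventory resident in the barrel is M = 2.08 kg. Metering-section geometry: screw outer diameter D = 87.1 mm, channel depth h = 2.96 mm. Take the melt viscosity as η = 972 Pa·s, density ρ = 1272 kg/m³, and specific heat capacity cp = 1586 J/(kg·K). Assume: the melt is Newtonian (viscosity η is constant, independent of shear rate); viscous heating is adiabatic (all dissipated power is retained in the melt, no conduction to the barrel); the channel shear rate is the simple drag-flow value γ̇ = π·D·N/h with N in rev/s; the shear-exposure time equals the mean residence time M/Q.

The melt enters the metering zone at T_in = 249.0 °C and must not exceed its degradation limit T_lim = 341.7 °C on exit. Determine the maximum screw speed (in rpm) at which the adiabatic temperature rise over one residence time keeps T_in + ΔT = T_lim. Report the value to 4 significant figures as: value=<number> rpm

Q_s = Q / 3600 = 184.6 / 3600 = 0.0512778 kg/s
Mean residence time: t_res = M/Q_s = 2.08 kg / 0.0512778 kg/s = 40.5634 s
Geometry in SI: D = 87.1 mm → 0.0871 m, h = 2.96 mm → 0.00296 m
ΔT_a = T_lim − T_in = 341.7 °C − 249.0 °C = 92.7 K
Invert ΔT = ηγ̇²t_res/(ρcp) for γ̇: γ̇_max² = ΔT_a ρ cp / (η t_res) = 92.7·1272·1586 / (972·40.5634) = 4743.18 s⁻²
γ̇_max = √4743.18 = 68.8707 s⁻¹
N_max = γ̇_max h / (πD) = 68.8707·0.00296/(π·0.0871) = 0.745004 rev/s → ×60 = 44.7002 rpm

value=44.70 rpm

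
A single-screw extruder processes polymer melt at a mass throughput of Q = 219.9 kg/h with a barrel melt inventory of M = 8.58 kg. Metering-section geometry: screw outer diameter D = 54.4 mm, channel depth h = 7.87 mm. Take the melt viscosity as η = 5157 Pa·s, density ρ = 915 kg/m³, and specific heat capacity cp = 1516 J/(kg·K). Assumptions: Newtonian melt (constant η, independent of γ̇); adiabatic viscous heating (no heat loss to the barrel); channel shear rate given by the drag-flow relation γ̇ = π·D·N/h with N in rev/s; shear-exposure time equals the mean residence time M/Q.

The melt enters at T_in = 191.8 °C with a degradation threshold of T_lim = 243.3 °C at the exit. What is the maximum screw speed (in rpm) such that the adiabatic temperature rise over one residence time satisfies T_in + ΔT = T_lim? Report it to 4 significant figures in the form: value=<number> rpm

Q_s = Q / 3600 = 219.9 / 3600 = 0.0610833 kg/s
t_res = M / Q_s = 8.58 / 0.0610833 = 140.464 s
Convert to metres: D = 0.0544 m, h = 0.00787 m
ΔT_a = T_lim − T_in = 243.3 − 191.8 = 51.5 K
γ̇_max² = ΔT_a·ρ·cp / (η·t_res) = [51.5 × 915 × 1516] / [5157 × 140.464] = 98.6202 s⁻²
γ̇_max = √98.6202 = 9.93077 s⁻¹
Solve γ̇ = πDN/h for N: N_max = γ̇_max·h/(π·D) = 9.93077 × 0.00787 / (π × 0.0544) = 0.457308 rev/s = 27.4385 rpm

value=27.44 rpm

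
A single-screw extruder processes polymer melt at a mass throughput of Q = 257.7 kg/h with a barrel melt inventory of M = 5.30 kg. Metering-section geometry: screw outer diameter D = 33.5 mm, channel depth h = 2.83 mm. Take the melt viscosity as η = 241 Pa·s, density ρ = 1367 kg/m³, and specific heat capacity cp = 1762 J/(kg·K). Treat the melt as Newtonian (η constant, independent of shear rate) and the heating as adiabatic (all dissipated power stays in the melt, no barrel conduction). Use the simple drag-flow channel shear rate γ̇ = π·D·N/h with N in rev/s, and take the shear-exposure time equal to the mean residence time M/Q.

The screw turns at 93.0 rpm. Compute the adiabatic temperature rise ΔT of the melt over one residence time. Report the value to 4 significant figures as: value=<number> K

value=24.61 K

Q_s = Q / 3600 = 257.7 / 3600 = 0.0715833 kg/s
Mean residence time: t_res = M/Q_s = 5.30 kg / 0.0715833 kg/s = 74.0396 s
D = 33.5 mm = 0.0335 m;  h = 2.83 mm = 0.00283 m;  N = 93.0 rpm / 60 = 1.55 rev/s
γ̇ = π·D·N / h = π · 0.0335 · 1.55 / 0.00283 = 57.6421 s⁻¹
ΔT = η·γ̇²·t_res/(ρ·cp) = [241 × 57.6421² × 74.0396] / [1367 × 1762] = 24.6142 K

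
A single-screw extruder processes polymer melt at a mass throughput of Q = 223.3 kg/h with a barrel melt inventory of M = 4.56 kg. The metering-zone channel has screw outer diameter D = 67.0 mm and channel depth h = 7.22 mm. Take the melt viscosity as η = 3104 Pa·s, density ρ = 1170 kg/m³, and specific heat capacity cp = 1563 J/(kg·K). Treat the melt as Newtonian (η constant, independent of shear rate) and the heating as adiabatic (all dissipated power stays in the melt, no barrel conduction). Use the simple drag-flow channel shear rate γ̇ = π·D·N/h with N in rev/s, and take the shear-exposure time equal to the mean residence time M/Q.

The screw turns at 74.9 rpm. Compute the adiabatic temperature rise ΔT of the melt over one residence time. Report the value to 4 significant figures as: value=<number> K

Throughput in SI: Q_s = 223.3 kg/h ÷ 3600 s/h = 0.0620278 kg/s
t_res = M / Q_s = 4.56 ÷ 0.0620278 = 73.5155 s
Geometry in metres: D = 67.0 mm → 0.067 m, h = 7.22 mm → 0.00722 m; screw speed N = 74.9 rpm = 1.24833 rev/s
Shear rate: γ̇ = πDN/h = π·0.067·1.24833/0.00722 = 36.393 s⁻¹
ΔT = η·γ̇²·t_res / (ρ·cp) = 3104 · (36.393)² · 73.5155 / (1170 · 1563) = 165.269 K

value=165.3 K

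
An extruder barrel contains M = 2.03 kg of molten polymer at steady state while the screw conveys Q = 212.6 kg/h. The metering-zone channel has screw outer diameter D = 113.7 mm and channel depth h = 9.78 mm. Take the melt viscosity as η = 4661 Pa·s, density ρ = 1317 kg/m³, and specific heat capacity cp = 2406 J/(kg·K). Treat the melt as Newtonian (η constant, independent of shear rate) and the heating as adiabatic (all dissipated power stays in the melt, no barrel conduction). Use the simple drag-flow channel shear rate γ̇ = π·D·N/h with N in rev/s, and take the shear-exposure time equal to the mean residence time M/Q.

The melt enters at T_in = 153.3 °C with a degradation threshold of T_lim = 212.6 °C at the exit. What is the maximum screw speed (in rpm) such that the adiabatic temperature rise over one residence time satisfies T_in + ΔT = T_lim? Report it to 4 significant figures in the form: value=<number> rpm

value=56.26 rpm

Q_s = Q / 3600 = 212.6 / 3600 = 0.0590556 kg/s
t_res = M / Q_s = 2.03 ÷ 0.0590556 = 34.3744 s
D = 113.7 mm = 0.1137 m;  h = 9.78 mm = 0.00978 m
Allowable rise: ΔT_a = T_lim − T_in = 212.6 − 153.3 = 59.3 K
Invert ΔT = ηγ̇²t_res/(ρcp) for γ̇: γ̇_max² = ΔT_a ρ cp / (η t_res) = 59.3·1317·2406 / (4661·34.3744) = 1172.79 s⁻²
γ̇_max = sqrt(1172.79) = 34.2461 s⁻¹
N_max = γ̇_max·h / (π·D) = 34.2461 · 0.00978 / (π · 0.1137) = 0.937647 rev/s = 56.2588 rpm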